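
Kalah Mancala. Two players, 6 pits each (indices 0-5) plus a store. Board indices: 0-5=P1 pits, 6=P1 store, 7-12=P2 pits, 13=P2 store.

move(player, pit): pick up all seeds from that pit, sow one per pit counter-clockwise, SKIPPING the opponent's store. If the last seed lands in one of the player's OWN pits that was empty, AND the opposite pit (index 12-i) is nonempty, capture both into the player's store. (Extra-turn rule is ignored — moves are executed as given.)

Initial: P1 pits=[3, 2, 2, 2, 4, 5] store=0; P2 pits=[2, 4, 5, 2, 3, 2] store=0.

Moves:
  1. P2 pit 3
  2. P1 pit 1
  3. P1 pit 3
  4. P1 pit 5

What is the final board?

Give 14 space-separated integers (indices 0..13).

Answer: 3 0 3 0 5 0 2 3 5 6 1 5 3 0

Derivation:
Move 1: P2 pit3 -> P1=[3,2,2,2,4,5](0) P2=[2,4,5,0,4,3](0)
Move 2: P1 pit1 -> P1=[3,0,3,3,4,5](0) P2=[2,4,5,0,4,3](0)
Move 3: P1 pit3 -> P1=[3,0,3,0,5,6](1) P2=[2,4,5,0,4,3](0)
Move 4: P1 pit5 -> P1=[3,0,3,0,5,0](2) P2=[3,5,6,1,5,3](0)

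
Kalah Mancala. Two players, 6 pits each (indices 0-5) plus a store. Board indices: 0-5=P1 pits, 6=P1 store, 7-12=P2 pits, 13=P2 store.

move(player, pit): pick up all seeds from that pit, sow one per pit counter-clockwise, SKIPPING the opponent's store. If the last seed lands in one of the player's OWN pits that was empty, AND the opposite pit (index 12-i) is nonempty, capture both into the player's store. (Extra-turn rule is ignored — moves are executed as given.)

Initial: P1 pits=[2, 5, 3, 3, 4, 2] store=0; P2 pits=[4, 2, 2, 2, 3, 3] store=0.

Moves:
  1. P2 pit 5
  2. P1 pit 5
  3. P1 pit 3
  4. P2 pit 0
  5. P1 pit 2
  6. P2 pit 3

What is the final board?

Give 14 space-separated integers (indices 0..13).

Move 1: P2 pit5 -> P1=[3,6,3,3,4,2](0) P2=[4,2,2,2,3,0](1)
Move 2: P1 pit5 -> P1=[3,6,3,3,4,0](1) P2=[5,2,2,2,3,0](1)
Move 3: P1 pit3 -> P1=[3,6,3,0,5,1](2) P2=[5,2,2,2,3,0](1)
Move 4: P2 pit0 -> P1=[0,6,3,0,5,1](2) P2=[0,3,3,3,4,0](5)
Move 5: P1 pit2 -> P1=[0,6,0,1,6,2](2) P2=[0,3,3,3,4,0](5)
Move 6: P2 pit3 -> P1=[0,6,0,1,6,2](2) P2=[0,3,3,0,5,1](6)

Answer: 0 6 0 1 6 2 2 0 3 3 0 5 1 6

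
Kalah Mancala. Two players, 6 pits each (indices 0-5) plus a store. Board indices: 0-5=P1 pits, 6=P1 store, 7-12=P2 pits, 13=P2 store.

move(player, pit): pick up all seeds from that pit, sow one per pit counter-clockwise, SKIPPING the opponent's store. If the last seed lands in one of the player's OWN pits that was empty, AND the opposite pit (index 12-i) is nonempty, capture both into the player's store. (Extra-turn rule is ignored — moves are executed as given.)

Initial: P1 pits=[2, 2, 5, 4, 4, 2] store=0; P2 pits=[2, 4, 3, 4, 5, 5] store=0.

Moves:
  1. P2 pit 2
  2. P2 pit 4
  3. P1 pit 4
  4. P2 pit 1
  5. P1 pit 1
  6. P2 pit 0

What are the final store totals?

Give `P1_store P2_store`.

Answer: 1 2

Derivation:
Move 1: P2 pit2 -> P1=[2,2,5,4,4,2](0) P2=[2,4,0,5,6,6](0)
Move 2: P2 pit4 -> P1=[3,3,6,5,4,2](0) P2=[2,4,0,5,0,7](1)
Move 3: P1 pit4 -> P1=[3,3,6,5,0,3](1) P2=[3,5,0,5,0,7](1)
Move 4: P2 pit1 -> P1=[3,3,6,5,0,3](1) P2=[3,0,1,6,1,8](2)
Move 5: P1 pit1 -> P1=[3,0,7,6,1,3](1) P2=[3,0,1,6,1,8](2)
Move 6: P2 pit0 -> P1=[3,0,7,6,1,3](1) P2=[0,1,2,7,1,8](2)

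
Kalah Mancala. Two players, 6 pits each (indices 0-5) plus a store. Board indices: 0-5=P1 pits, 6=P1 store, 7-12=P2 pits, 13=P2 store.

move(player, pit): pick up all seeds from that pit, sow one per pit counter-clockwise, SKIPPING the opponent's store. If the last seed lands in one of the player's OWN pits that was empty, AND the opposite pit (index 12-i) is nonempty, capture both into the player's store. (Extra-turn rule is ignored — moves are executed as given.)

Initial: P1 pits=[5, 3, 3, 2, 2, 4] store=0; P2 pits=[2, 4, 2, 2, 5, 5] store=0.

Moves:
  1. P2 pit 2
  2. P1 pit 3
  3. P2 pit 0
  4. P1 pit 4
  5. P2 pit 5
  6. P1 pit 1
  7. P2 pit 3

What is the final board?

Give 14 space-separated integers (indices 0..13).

Move 1: P2 pit2 -> P1=[5,3,3,2,2,4](0) P2=[2,4,0,3,6,5](0)
Move 2: P1 pit3 -> P1=[5,3,3,0,3,5](0) P2=[2,4,0,3,6,5](0)
Move 3: P2 pit0 -> P1=[5,3,3,0,3,5](0) P2=[0,5,1,3,6,5](0)
Move 4: P1 pit4 -> P1=[5,3,3,0,0,6](1) P2=[1,5,1,3,6,5](0)
Move 5: P2 pit5 -> P1=[6,4,4,1,0,6](1) P2=[1,5,1,3,6,0](1)
Move 6: P1 pit1 -> P1=[6,0,5,2,1,7](1) P2=[1,5,1,3,6,0](1)
Move 7: P2 pit3 -> P1=[6,0,5,2,1,7](1) P2=[1,5,1,0,7,1](2)

Answer: 6 0 5 2 1 7 1 1 5 1 0 7 1 2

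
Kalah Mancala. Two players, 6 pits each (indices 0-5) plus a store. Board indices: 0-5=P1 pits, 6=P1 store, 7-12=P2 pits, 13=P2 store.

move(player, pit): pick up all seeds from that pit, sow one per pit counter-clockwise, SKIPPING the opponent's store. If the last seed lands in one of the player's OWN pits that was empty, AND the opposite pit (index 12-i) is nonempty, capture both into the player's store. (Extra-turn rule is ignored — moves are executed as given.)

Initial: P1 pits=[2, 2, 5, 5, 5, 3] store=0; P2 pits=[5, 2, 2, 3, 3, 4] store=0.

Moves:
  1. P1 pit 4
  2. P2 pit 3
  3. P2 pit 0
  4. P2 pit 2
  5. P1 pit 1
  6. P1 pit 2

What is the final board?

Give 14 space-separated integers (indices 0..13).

Move 1: P1 pit4 -> P1=[2,2,5,5,0,4](1) P2=[6,3,3,3,3,4](0)
Move 2: P2 pit3 -> P1=[2,2,5,5,0,4](1) P2=[6,3,3,0,4,5](1)
Move 3: P2 pit0 -> P1=[2,2,5,5,0,4](1) P2=[0,4,4,1,5,6](2)
Move 4: P2 pit2 -> P1=[2,2,5,5,0,4](1) P2=[0,4,0,2,6,7](3)
Move 5: P1 pit1 -> P1=[2,0,6,6,0,4](1) P2=[0,4,0,2,6,7](3)
Move 6: P1 pit2 -> P1=[2,0,0,7,1,5](2) P2=[1,5,0,2,6,7](3)

Answer: 2 0 0 7 1 5 2 1 5 0 2 6 7 3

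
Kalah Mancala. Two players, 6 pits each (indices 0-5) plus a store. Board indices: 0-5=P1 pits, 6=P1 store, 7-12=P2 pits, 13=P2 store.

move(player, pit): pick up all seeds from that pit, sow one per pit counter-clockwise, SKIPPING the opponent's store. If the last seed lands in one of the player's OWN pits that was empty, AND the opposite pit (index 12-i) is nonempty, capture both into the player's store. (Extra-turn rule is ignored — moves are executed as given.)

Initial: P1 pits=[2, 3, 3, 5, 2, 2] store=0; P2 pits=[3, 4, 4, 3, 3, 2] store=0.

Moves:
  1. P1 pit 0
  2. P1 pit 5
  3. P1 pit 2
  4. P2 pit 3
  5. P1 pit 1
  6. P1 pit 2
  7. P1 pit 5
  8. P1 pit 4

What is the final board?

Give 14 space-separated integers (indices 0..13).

Move 1: P1 pit0 -> P1=[0,4,4,5,2,2](0) P2=[3,4,4,3,3,2](0)
Move 2: P1 pit5 -> P1=[0,4,4,5,2,0](1) P2=[4,4,4,3,3,2](0)
Move 3: P1 pit2 -> P1=[0,4,0,6,3,1](2) P2=[4,4,4,3,3,2](0)
Move 4: P2 pit3 -> P1=[0,4,0,6,3,1](2) P2=[4,4,4,0,4,3](1)
Move 5: P1 pit1 -> P1=[0,0,1,7,4,2](2) P2=[4,4,4,0,4,3](1)
Move 6: P1 pit2 -> P1=[0,0,0,8,4,2](2) P2=[4,4,4,0,4,3](1)
Move 7: P1 pit5 -> P1=[0,0,0,8,4,0](3) P2=[5,4,4,0,4,3](1)
Move 8: P1 pit4 -> P1=[0,0,0,8,0,1](4) P2=[6,5,4,0,4,3](1)

Answer: 0 0 0 8 0 1 4 6 5 4 0 4 3 1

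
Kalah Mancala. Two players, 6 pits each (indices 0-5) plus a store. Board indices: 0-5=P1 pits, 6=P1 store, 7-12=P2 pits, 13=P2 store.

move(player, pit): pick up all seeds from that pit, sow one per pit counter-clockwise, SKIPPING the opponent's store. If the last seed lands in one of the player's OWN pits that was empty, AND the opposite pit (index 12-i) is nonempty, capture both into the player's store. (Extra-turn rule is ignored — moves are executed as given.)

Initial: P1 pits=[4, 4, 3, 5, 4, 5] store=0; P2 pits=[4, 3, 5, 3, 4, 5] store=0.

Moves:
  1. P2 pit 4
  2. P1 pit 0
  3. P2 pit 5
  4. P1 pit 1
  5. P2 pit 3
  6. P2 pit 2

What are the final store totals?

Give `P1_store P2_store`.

Answer: 1 4

Derivation:
Move 1: P2 pit4 -> P1=[5,5,3,5,4,5](0) P2=[4,3,5,3,0,6](1)
Move 2: P1 pit0 -> P1=[0,6,4,6,5,6](0) P2=[4,3,5,3,0,6](1)
Move 3: P2 pit5 -> P1=[1,7,5,7,6,6](0) P2=[4,3,5,3,0,0](2)
Move 4: P1 pit1 -> P1=[1,0,6,8,7,7](1) P2=[5,4,5,3,0,0](2)
Move 5: P2 pit3 -> P1=[1,0,6,8,7,7](1) P2=[5,4,5,0,1,1](3)
Move 6: P2 pit2 -> P1=[2,0,6,8,7,7](1) P2=[5,4,0,1,2,2](4)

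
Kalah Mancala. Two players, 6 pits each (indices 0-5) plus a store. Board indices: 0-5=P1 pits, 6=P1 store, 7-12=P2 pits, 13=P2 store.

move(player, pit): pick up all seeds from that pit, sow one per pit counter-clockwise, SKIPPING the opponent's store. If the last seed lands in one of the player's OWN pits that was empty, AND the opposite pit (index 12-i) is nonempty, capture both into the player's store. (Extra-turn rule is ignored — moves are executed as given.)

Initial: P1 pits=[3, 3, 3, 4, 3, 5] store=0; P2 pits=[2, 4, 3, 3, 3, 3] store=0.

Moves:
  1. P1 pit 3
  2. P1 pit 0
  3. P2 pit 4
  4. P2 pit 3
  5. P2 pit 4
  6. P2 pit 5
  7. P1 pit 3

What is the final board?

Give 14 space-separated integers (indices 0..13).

Move 1: P1 pit3 -> P1=[3,3,3,0,4,6](1) P2=[3,4,3,3,3,3](0)
Move 2: P1 pit0 -> P1=[0,4,4,0,4,6](5) P2=[3,4,0,3,3,3](0)
Move 3: P2 pit4 -> P1=[1,4,4,0,4,6](5) P2=[3,4,0,3,0,4](1)
Move 4: P2 pit3 -> P1=[1,4,4,0,4,6](5) P2=[3,4,0,0,1,5](2)
Move 5: P2 pit4 -> P1=[1,4,4,0,4,6](5) P2=[3,4,0,0,0,6](2)
Move 6: P2 pit5 -> P1=[2,5,5,1,5,6](5) P2=[3,4,0,0,0,0](3)
Move 7: P1 pit3 -> P1=[2,5,5,0,6,6](5) P2=[3,4,0,0,0,0](3)

Answer: 2 5 5 0 6 6 5 3 4 0 0 0 0 3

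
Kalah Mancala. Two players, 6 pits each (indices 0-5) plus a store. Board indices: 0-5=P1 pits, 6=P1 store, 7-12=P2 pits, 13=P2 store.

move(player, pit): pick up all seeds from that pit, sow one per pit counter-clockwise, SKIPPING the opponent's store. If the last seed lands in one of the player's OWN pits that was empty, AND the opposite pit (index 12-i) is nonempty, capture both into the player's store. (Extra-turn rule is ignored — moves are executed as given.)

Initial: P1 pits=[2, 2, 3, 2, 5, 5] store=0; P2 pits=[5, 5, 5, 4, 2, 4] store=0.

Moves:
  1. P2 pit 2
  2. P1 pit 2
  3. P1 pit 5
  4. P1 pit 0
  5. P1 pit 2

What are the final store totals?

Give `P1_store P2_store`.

Answer: 1 1

Derivation:
Move 1: P2 pit2 -> P1=[3,2,3,2,5,5](0) P2=[5,5,0,5,3,5](1)
Move 2: P1 pit2 -> P1=[3,2,0,3,6,6](0) P2=[5,5,0,5,3,5](1)
Move 3: P1 pit5 -> P1=[3,2,0,3,6,0](1) P2=[6,6,1,6,4,5](1)
Move 4: P1 pit0 -> P1=[0,3,1,4,6,0](1) P2=[6,6,1,6,4,5](1)
Move 5: P1 pit2 -> P1=[0,3,0,5,6,0](1) P2=[6,6,1,6,4,5](1)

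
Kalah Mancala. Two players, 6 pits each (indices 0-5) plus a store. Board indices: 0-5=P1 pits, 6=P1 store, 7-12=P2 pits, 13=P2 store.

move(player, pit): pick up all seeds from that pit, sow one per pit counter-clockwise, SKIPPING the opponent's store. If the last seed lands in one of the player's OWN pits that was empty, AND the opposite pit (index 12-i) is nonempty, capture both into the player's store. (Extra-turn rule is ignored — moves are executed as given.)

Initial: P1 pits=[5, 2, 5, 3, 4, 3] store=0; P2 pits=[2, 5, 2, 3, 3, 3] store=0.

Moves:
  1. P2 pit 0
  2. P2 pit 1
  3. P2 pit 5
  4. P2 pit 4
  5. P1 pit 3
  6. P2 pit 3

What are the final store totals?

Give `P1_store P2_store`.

Move 1: P2 pit0 -> P1=[5,2,5,3,4,3](0) P2=[0,6,3,3,3,3](0)
Move 2: P2 pit1 -> P1=[6,2,5,3,4,3](0) P2=[0,0,4,4,4,4](1)
Move 3: P2 pit5 -> P1=[7,3,6,3,4,3](0) P2=[0,0,4,4,4,0](2)
Move 4: P2 pit4 -> P1=[8,4,6,3,4,3](0) P2=[0,0,4,4,0,1](3)
Move 5: P1 pit3 -> P1=[8,4,6,0,5,4](1) P2=[0,0,4,4,0,1](3)
Move 6: P2 pit3 -> P1=[9,4,6,0,5,4](1) P2=[0,0,4,0,1,2](4)

Answer: 1 4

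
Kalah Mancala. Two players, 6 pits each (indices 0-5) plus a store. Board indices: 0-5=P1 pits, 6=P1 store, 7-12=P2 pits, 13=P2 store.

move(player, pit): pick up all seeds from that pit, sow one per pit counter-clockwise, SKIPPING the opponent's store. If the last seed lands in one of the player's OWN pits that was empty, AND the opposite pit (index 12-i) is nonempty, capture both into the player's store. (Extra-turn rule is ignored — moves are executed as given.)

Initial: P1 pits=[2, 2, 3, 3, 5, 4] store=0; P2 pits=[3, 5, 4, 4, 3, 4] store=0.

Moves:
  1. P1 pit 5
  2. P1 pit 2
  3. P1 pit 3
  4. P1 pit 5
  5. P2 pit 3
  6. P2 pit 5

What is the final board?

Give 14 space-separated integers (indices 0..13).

Answer: 4 3 1 1 7 0 8 1 6 5 0 4 0 2

Derivation:
Move 1: P1 pit5 -> P1=[2,2,3,3,5,0](1) P2=[4,6,5,4,3,4](0)
Move 2: P1 pit2 -> P1=[2,2,0,4,6,0](6) P2=[0,6,5,4,3,4](0)
Move 3: P1 pit3 -> P1=[2,2,0,0,7,1](7) P2=[1,6,5,4,3,4](0)
Move 4: P1 pit5 -> P1=[2,2,0,0,7,0](8) P2=[1,6,5,4,3,4](0)
Move 5: P2 pit3 -> P1=[3,2,0,0,7,0](8) P2=[1,6,5,0,4,5](1)
Move 6: P2 pit5 -> P1=[4,3,1,1,7,0](8) P2=[1,6,5,0,4,0](2)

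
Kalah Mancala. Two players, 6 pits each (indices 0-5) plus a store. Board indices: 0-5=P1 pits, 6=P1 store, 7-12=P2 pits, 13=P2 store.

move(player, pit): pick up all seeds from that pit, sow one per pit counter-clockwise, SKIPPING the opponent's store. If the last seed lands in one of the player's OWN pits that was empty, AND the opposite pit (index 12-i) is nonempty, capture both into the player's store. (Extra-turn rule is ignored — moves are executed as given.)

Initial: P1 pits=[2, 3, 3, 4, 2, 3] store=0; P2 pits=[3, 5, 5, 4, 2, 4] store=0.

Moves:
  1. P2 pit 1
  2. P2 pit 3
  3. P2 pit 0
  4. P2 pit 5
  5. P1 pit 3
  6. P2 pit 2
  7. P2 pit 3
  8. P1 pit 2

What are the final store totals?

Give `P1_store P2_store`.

Answer: 1 8

Derivation:
Move 1: P2 pit1 -> P1=[2,3,3,4,2,3](0) P2=[3,0,6,5,3,5](1)
Move 2: P2 pit3 -> P1=[3,4,3,4,2,3](0) P2=[3,0,6,0,4,6](2)
Move 3: P2 pit0 -> P1=[3,4,0,4,2,3](0) P2=[0,1,7,0,4,6](6)
Move 4: P2 pit5 -> P1=[4,5,1,5,3,3](0) P2=[0,1,7,0,4,0](7)
Move 5: P1 pit3 -> P1=[4,5,1,0,4,4](1) P2=[1,2,7,0,4,0](7)
Move 6: P2 pit2 -> P1=[5,6,2,0,4,4](1) P2=[1,2,0,1,5,1](8)
Move 7: P2 pit3 -> P1=[5,6,2,0,4,4](1) P2=[1,2,0,0,6,1](8)
Move 8: P1 pit2 -> P1=[5,6,0,1,5,4](1) P2=[1,2,0,0,6,1](8)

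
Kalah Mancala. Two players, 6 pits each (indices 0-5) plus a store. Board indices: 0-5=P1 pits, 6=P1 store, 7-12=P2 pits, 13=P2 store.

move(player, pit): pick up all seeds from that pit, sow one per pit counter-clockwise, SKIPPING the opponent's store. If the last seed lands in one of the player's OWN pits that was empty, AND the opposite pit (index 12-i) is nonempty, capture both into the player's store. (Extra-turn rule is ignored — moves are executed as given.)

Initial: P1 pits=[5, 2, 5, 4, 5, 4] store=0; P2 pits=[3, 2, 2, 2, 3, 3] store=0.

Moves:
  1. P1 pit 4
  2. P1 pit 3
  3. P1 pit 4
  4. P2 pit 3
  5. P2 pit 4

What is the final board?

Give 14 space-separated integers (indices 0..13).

Answer: 6 3 5 0 0 7 2 5 3 3 0 0 5 1

Derivation:
Move 1: P1 pit4 -> P1=[5,2,5,4,0,5](1) P2=[4,3,3,2,3,3](0)
Move 2: P1 pit3 -> P1=[5,2,5,0,1,6](2) P2=[5,3,3,2,3,3](0)
Move 3: P1 pit4 -> P1=[5,2,5,0,0,7](2) P2=[5,3,3,2,3,3](0)
Move 4: P2 pit3 -> P1=[5,2,5,0,0,7](2) P2=[5,3,3,0,4,4](0)
Move 5: P2 pit4 -> P1=[6,3,5,0,0,7](2) P2=[5,3,3,0,0,5](1)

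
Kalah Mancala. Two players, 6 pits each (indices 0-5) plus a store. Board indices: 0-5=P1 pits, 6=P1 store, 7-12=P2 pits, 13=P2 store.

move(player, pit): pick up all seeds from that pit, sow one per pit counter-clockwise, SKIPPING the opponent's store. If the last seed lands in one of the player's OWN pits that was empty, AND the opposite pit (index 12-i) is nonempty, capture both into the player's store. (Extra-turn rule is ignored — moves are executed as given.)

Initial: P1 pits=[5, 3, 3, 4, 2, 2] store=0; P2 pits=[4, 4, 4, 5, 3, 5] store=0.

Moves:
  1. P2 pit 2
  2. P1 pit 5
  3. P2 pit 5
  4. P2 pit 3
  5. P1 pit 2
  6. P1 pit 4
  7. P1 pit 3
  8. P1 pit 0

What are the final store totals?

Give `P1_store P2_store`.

Answer: 5 3

Derivation:
Move 1: P2 pit2 -> P1=[5,3,3,4,2,2](0) P2=[4,4,0,6,4,6](1)
Move 2: P1 pit5 -> P1=[5,3,3,4,2,0](1) P2=[5,4,0,6,4,6](1)
Move 3: P2 pit5 -> P1=[6,4,4,5,3,0](1) P2=[5,4,0,6,4,0](2)
Move 4: P2 pit3 -> P1=[7,5,5,5,3,0](1) P2=[5,4,0,0,5,1](3)
Move 5: P1 pit2 -> P1=[7,5,0,6,4,1](2) P2=[6,4,0,0,5,1](3)
Move 6: P1 pit4 -> P1=[7,5,0,6,0,2](3) P2=[7,5,0,0,5,1](3)
Move 7: P1 pit3 -> P1=[7,5,0,0,1,3](4) P2=[8,6,1,0,5,1](3)
Move 8: P1 pit0 -> P1=[0,6,1,1,2,4](5) P2=[9,6,1,0,5,1](3)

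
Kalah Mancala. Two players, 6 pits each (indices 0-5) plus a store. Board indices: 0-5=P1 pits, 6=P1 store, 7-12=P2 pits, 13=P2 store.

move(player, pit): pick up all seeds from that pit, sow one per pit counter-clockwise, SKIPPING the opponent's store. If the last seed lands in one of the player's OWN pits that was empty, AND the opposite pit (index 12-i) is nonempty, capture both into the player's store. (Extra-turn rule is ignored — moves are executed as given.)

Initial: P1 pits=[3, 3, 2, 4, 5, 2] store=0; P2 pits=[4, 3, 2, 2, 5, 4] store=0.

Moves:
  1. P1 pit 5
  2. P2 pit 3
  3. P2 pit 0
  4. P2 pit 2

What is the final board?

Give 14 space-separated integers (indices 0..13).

Move 1: P1 pit5 -> P1=[3,3,2,4,5,0](1) P2=[5,3,2,2,5,4](0)
Move 2: P2 pit3 -> P1=[3,3,2,4,5,0](1) P2=[5,3,2,0,6,5](0)
Move 3: P2 pit0 -> P1=[3,3,2,4,5,0](1) P2=[0,4,3,1,7,6](0)
Move 4: P2 pit2 -> P1=[3,3,2,4,5,0](1) P2=[0,4,0,2,8,7](0)

Answer: 3 3 2 4 5 0 1 0 4 0 2 8 7 0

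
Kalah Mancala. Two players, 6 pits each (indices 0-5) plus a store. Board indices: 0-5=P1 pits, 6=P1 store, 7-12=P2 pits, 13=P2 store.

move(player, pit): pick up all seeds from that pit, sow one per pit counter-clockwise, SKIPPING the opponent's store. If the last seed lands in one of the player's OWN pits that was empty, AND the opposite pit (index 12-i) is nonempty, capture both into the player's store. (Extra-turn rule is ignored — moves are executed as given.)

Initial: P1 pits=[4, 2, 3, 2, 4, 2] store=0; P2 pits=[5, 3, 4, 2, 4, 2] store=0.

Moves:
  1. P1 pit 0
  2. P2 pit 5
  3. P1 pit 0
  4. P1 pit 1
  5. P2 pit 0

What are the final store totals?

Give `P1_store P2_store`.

Answer: 0 1

Derivation:
Move 1: P1 pit0 -> P1=[0,3,4,3,5,2](0) P2=[5,3,4,2,4,2](0)
Move 2: P2 pit5 -> P1=[1,3,4,3,5,2](0) P2=[5,3,4,2,4,0](1)
Move 3: P1 pit0 -> P1=[0,4,4,3,5,2](0) P2=[5,3,4,2,4,0](1)
Move 4: P1 pit1 -> P1=[0,0,5,4,6,3](0) P2=[5,3,4,2,4,0](1)
Move 5: P2 pit0 -> P1=[0,0,5,4,6,3](0) P2=[0,4,5,3,5,1](1)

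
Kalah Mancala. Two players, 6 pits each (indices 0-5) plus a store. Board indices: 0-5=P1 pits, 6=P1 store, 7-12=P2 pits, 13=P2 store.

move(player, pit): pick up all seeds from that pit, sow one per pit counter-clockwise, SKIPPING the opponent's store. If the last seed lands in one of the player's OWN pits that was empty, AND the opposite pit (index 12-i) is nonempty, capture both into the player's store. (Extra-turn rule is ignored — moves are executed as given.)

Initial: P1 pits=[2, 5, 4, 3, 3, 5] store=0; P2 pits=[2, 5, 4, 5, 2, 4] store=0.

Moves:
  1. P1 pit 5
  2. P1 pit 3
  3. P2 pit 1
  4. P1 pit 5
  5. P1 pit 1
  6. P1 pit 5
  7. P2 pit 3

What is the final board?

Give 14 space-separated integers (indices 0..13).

Answer: 4 1 6 2 5 0 5 3 0 6 0 4 6 2

Derivation:
Move 1: P1 pit5 -> P1=[2,5,4,3,3,0](1) P2=[3,6,5,6,2,4](0)
Move 2: P1 pit3 -> P1=[2,5,4,0,4,1](2) P2=[3,6,5,6,2,4](0)
Move 3: P2 pit1 -> P1=[3,5,4,0,4,1](2) P2=[3,0,6,7,3,5](1)
Move 4: P1 pit5 -> P1=[3,5,4,0,4,0](3) P2=[3,0,6,7,3,5](1)
Move 5: P1 pit1 -> P1=[3,0,5,1,5,1](4) P2=[3,0,6,7,3,5](1)
Move 6: P1 pit5 -> P1=[3,0,5,1,5,0](5) P2=[3,0,6,7,3,5](1)
Move 7: P2 pit3 -> P1=[4,1,6,2,5,0](5) P2=[3,0,6,0,4,6](2)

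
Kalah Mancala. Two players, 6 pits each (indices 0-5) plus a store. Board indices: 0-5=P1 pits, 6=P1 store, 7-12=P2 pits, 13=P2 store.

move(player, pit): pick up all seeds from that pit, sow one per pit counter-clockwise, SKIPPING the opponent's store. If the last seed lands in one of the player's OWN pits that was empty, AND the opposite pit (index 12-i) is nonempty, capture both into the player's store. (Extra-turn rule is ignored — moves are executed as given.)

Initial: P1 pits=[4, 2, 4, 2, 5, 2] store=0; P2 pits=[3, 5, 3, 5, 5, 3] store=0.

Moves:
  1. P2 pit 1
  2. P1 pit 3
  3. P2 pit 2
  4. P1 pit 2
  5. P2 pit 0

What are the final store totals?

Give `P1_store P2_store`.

Answer: 1 2

Derivation:
Move 1: P2 pit1 -> P1=[4,2,4,2,5,2](0) P2=[3,0,4,6,6,4](1)
Move 2: P1 pit3 -> P1=[4,2,4,0,6,3](0) P2=[3,0,4,6,6,4](1)
Move 3: P2 pit2 -> P1=[4,2,4,0,6,3](0) P2=[3,0,0,7,7,5](2)
Move 4: P1 pit2 -> P1=[4,2,0,1,7,4](1) P2=[3,0,0,7,7,5](2)
Move 5: P2 pit0 -> P1=[4,2,0,1,7,4](1) P2=[0,1,1,8,7,5](2)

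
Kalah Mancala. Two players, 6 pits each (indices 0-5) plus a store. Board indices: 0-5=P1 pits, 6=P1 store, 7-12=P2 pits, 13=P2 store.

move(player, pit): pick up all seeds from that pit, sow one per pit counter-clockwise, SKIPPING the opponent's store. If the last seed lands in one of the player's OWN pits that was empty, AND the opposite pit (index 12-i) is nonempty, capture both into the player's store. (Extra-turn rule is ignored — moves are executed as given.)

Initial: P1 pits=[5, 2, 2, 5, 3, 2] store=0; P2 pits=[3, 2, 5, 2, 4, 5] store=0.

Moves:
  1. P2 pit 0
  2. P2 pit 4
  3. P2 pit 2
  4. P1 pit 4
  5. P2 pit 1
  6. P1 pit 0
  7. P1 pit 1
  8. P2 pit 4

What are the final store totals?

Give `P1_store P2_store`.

Move 1: P2 pit0 -> P1=[5,2,2,5,3,2](0) P2=[0,3,6,3,4,5](0)
Move 2: P2 pit4 -> P1=[6,3,2,5,3,2](0) P2=[0,3,6,3,0,6](1)
Move 3: P2 pit2 -> P1=[7,4,2,5,3,2](0) P2=[0,3,0,4,1,7](2)
Move 4: P1 pit4 -> P1=[7,4,2,5,0,3](1) P2=[1,3,0,4,1,7](2)
Move 5: P2 pit1 -> P1=[7,4,2,5,0,3](1) P2=[1,0,1,5,2,7](2)
Move 6: P1 pit0 -> P1=[0,5,3,6,1,4](2) P2=[2,0,1,5,2,7](2)
Move 7: P1 pit1 -> P1=[0,0,4,7,2,5](3) P2=[2,0,1,5,2,7](2)
Move 8: P2 pit4 -> P1=[0,0,4,7,2,5](3) P2=[2,0,1,5,0,8](3)

Answer: 3 3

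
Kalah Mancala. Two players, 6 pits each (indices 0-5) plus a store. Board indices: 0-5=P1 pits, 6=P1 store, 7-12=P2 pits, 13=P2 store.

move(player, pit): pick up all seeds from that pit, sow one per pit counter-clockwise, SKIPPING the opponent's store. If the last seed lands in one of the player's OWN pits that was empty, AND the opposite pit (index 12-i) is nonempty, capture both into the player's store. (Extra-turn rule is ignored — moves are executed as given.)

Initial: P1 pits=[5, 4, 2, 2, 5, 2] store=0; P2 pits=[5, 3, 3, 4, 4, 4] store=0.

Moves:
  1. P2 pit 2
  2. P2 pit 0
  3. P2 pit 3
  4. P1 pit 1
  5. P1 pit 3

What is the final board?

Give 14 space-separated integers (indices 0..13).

Answer: 6 0 4 0 7 4 2 0 4 1 0 7 7 1

Derivation:
Move 1: P2 pit2 -> P1=[5,4,2,2,5,2](0) P2=[5,3,0,5,5,5](0)
Move 2: P2 pit0 -> P1=[5,4,2,2,5,2](0) P2=[0,4,1,6,6,6](0)
Move 3: P2 pit3 -> P1=[6,5,3,2,5,2](0) P2=[0,4,1,0,7,7](1)
Move 4: P1 pit1 -> P1=[6,0,4,3,6,3](1) P2=[0,4,1,0,7,7](1)
Move 5: P1 pit3 -> P1=[6,0,4,0,7,4](2) P2=[0,4,1,0,7,7](1)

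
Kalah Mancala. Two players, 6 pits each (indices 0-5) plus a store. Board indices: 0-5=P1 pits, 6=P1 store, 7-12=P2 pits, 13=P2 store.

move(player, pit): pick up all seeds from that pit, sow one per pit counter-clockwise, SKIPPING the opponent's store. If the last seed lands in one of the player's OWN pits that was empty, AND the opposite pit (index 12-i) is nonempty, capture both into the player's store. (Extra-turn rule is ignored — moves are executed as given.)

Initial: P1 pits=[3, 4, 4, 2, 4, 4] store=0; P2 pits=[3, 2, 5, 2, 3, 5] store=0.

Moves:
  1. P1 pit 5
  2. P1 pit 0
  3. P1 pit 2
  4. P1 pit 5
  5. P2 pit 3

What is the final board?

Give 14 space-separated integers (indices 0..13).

Move 1: P1 pit5 -> P1=[3,4,4,2,4,0](1) P2=[4,3,6,2,3,5](0)
Move 2: P1 pit0 -> P1=[0,5,5,3,4,0](1) P2=[4,3,6,2,3,5](0)
Move 3: P1 pit2 -> P1=[0,5,0,4,5,1](2) P2=[5,3,6,2,3,5](0)
Move 4: P1 pit5 -> P1=[0,5,0,4,5,0](3) P2=[5,3,6,2,3,5](0)
Move 5: P2 pit3 -> P1=[0,5,0,4,5,0](3) P2=[5,3,6,0,4,6](0)

Answer: 0 5 0 4 5 0 3 5 3 6 0 4 6 0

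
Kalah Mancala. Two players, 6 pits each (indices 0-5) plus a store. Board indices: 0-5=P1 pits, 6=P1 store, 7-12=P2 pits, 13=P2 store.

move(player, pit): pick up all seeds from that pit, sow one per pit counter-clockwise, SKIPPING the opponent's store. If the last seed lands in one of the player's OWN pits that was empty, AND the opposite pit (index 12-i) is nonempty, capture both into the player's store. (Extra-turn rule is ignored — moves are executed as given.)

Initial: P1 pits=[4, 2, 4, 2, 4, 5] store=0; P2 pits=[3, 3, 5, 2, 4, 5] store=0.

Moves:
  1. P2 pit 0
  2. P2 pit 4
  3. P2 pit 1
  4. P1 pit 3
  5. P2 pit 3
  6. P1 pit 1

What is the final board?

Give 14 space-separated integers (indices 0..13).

Move 1: P2 pit0 -> P1=[4,2,4,2,4,5](0) P2=[0,4,6,3,4,5](0)
Move 2: P2 pit4 -> P1=[5,3,4,2,4,5](0) P2=[0,4,6,3,0,6](1)
Move 3: P2 pit1 -> P1=[5,3,4,2,4,5](0) P2=[0,0,7,4,1,7](1)
Move 4: P1 pit3 -> P1=[5,3,4,0,5,6](0) P2=[0,0,7,4,1,7](1)
Move 5: P2 pit3 -> P1=[6,3,4,0,5,6](0) P2=[0,0,7,0,2,8](2)
Move 6: P1 pit1 -> P1=[6,0,5,1,6,6](0) P2=[0,0,7,0,2,8](2)

Answer: 6 0 5 1 6 6 0 0 0 7 0 2 8 2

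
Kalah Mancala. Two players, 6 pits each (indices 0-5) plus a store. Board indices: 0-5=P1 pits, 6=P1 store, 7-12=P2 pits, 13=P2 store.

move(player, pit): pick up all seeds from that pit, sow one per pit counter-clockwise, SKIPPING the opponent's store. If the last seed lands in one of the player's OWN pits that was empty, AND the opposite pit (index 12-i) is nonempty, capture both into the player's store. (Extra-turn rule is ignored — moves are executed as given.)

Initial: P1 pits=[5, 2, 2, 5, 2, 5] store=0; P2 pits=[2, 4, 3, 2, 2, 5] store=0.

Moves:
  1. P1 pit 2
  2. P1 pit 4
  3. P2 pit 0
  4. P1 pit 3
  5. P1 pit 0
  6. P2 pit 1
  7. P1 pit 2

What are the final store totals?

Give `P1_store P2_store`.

Move 1: P1 pit2 -> P1=[5,2,0,6,3,5](0) P2=[2,4,3,2,2,5](0)
Move 2: P1 pit4 -> P1=[5,2,0,6,0,6](1) P2=[3,4,3,2,2,5](0)
Move 3: P2 pit0 -> P1=[5,2,0,6,0,6](1) P2=[0,5,4,3,2,5](0)
Move 4: P1 pit3 -> P1=[5,2,0,0,1,7](2) P2=[1,6,5,3,2,5](0)
Move 5: P1 pit0 -> P1=[0,3,1,1,2,8](2) P2=[1,6,5,3,2,5](0)
Move 6: P2 pit1 -> P1=[1,3,1,1,2,8](2) P2=[1,0,6,4,3,6](1)
Move 7: P1 pit2 -> P1=[1,3,0,2,2,8](2) P2=[1,0,6,4,3,6](1)

Answer: 2 1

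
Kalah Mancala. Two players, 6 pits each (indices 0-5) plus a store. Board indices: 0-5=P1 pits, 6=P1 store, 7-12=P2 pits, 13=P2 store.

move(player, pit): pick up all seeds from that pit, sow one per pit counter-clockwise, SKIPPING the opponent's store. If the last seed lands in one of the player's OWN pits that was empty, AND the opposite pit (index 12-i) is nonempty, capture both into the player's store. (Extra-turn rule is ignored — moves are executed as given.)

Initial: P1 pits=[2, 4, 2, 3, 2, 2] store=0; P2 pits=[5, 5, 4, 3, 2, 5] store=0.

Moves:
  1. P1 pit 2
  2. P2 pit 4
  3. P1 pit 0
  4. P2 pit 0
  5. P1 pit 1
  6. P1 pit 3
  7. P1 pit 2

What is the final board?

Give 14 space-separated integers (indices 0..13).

Answer: 0 0 0 0 5 4 12 1 7 0 1 1 7 1

Derivation:
Move 1: P1 pit2 -> P1=[2,4,0,4,3,2](0) P2=[5,5,4,3,2,5](0)
Move 2: P2 pit4 -> P1=[2,4,0,4,3,2](0) P2=[5,5,4,3,0,6](1)
Move 3: P1 pit0 -> P1=[0,5,0,4,3,2](4) P2=[5,5,4,0,0,6](1)
Move 4: P2 pit0 -> P1=[0,5,0,4,3,2](4) P2=[0,6,5,1,1,7](1)
Move 5: P1 pit1 -> P1=[0,0,1,5,4,3](5) P2=[0,6,5,1,1,7](1)
Move 6: P1 pit3 -> P1=[0,0,1,0,5,4](6) P2=[1,7,5,1,1,7](1)
Move 7: P1 pit2 -> P1=[0,0,0,0,5,4](12) P2=[1,7,0,1,1,7](1)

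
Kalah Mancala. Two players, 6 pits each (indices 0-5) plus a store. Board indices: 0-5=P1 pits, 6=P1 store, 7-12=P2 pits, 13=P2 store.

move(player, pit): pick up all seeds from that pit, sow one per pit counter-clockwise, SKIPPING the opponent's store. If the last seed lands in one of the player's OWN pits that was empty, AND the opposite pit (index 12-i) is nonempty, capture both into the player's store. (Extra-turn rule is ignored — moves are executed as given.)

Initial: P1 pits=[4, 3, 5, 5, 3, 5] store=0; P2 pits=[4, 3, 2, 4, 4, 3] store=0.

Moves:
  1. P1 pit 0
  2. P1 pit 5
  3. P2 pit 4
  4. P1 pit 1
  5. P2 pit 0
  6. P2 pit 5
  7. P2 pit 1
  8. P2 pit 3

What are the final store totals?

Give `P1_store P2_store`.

Answer: 2 4

Derivation:
Move 1: P1 pit0 -> P1=[0,4,6,6,4,5](0) P2=[4,3,2,4,4,3](0)
Move 2: P1 pit5 -> P1=[0,4,6,6,4,0](1) P2=[5,4,3,5,4,3](0)
Move 3: P2 pit4 -> P1=[1,5,6,6,4,0](1) P2=[5,4,3,5,0,4](1)
Move 4: P1 pit1 -> P1=[1,0,7,7,5,1](2) P2=[5,4,3,5,0,4](1)
Move 5: P2 pit0 -> P1=[1,0,7,7,5,1](2) P2=[0,5,4,6,1,5](1)
Move 6: P2 pit5 -> P1=[2,1,8,8,5,1](2) P2=[0,5,4,6,1,0](2)
Move 7: P2 pit1 -> P1=[2,1,8,8,5,1](2) P2=[0,0,5,7,2,1](3)
Move 8: P2 pit3 -> P1=[3,2,9,9,5,1](2) P2=[0,0,5,0,3,2](4)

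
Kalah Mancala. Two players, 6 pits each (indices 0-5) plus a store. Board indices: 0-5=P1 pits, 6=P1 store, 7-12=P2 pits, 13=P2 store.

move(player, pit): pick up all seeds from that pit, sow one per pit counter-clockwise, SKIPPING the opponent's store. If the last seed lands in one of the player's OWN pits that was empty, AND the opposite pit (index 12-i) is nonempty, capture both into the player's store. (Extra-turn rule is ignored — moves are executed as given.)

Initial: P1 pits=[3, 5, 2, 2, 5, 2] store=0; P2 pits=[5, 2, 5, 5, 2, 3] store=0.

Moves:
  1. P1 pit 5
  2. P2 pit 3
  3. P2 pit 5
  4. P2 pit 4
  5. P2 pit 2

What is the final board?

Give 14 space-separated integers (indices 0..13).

Move 1: P1 pit5 -> P1=[3,5,2,2,5,0](1) P2=[6,2,5,5,2,3](0)
Move 2: P2 pit3 -> P1=[4,6,2,2,5,0](1) P2=[6,2,5,0,3,4](1)
Move 3: P2 pit5 -> P1=[5,7,3,2,5,0](1) P2=[6,2,5,0,3,0](2)
Move 4: P2 pit4 -> P1=[6,7,3,2,5,0](1) P2=[6,2,5,0,0,1](3)
Move 5: P2 pit2 -> P1=[7,7,3,2,5,0](1) P2=[6,2,0,1,1,2](4)

Answer: 7 7 3 2 5 0 1 6 2 0 1 1 2 4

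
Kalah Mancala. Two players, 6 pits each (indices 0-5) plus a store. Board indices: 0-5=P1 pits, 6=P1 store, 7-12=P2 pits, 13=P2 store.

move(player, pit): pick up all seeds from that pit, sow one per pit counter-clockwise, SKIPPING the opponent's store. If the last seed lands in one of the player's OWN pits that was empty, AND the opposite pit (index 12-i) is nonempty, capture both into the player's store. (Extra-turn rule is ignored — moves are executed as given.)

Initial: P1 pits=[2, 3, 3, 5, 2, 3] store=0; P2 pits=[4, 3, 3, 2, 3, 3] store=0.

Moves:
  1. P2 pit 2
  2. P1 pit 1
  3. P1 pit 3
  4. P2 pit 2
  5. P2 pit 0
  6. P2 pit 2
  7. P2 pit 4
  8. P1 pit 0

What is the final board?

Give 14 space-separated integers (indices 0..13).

Move 1: P2 pit2 -> P1=[2,3,3,5,2,3](0) P2=[4,3,0,3,4,4](0)
Move 2: P1 pit1 -> P1=[2,0,4,6,3,3](0) P2=[4,3,0,3,4,4](0)
Move 3: P1 pit3 -> P1=[2,0,4,0,4,4](1) P2=[5,4,1,3,4,4](0)
Move 4: P2 pit2 -> P1=[2,0,4,0,4,4](1) P2=[5,4,0,4,4,4](0)
Move 5: P2 pit0 -> P1=[2,0,4,0,4,4](1) P2=[0,5,1,5,5,5](0)
Move 6: P2 pit2 -> P1=[2,0,4,0,4,4](1) P2=[0,5,0,6,5,5](0)
Move 7: P2 pit4 -> P1=[3,1,5,0,4,4](1) P2=[0,5,0,6,0,6](1)
Move 8: P1 pit0 -> P1=[0,2,6,1,4,4](1) P2=[0,5,0,6,0,6](1)

Answer: 0 2 6 1 4 4 1 0 5 0 6 0 6 1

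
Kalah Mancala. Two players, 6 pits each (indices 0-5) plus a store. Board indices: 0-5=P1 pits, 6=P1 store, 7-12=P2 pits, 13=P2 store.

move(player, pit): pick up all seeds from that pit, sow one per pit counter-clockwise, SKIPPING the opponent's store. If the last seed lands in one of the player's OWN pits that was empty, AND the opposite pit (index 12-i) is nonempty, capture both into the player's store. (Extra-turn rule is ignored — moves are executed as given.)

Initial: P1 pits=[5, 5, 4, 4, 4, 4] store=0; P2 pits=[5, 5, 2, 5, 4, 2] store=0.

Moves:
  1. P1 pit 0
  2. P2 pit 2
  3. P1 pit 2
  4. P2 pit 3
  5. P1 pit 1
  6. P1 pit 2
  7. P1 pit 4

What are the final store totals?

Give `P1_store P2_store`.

Answer: 3 1

Derivation:
Move 1: P1 pit0 -> P1=[0,6,5,5,5,5](0) P2=[5,5,2,5,4,2](0)
Move 2: P2 pit2 -> P1=[0,6,5,5,5,5](0) P2=[5,5,0,6,5,2](0)
Move 3: P1 pit2 -> P1=[0,6,0,6,6,6](1) P2=[6,5,0,6,5,2](0)
Move 4: P2 pit3 -> P1=[1,7,1,6,6,6](1) P2=[6,5,0,0,6,3](1)
Move 5: P1 pit1 -> P1=[1,0,2,7,7,7](2) P2=[7,6,0,0,6,3](1)
Move 6: P1 pit2 -> P1=[1,0,0,8,8,7](2) P2=[7,6,0,0,6,3](1)
Move 7: P1 pit4 -> P1=[1,0,0,8,0,8](3) P2=[8,7,1,1,7,4](1)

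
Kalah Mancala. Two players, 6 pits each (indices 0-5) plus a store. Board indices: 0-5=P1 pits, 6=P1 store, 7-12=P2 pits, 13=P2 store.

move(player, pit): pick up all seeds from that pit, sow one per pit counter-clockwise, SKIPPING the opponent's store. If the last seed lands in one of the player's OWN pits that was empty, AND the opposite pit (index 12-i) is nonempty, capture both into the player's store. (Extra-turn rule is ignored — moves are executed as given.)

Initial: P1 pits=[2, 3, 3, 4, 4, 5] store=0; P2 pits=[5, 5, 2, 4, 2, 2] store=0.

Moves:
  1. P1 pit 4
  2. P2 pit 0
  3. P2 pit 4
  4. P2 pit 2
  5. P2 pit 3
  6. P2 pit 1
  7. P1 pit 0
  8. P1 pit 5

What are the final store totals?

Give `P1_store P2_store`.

Move 1: P1 pit4 -> P1=[2,3,3,4,0,6](1) P2=[6,6,2,4,2,2](0)
Move 2: P2 pit0 -> P1=[2,3,3,4,0,6](1) P2=[0,7,3,5,3,3](1)
Move 3: P2 pit4 -> P1=[3,3,3,4,0,6](1) P2=[0,7,3,5,0,4](2)
Move 4: P2 pit2 -> P1=[3,3,3,4,0,6](1) P2=[0,7,0,6,1,5](2)
Move 5: P2 pit3 -> P1=[4,4,4,4,0,6](1) P2=[0,7,0,0,2,6](3)
Move 6: P2 pit1 -> P1=[5,5,4,4,0,6](1) P2=[0,0,1,1,3,7](4)
Move 7: P1 pit0 -> P1=[0,6,5,5,1,7](1) P2=[0,0,1,1,3,7](4)
Move 8: P1 pit5 -> P1=[0,6,5,5,1,0](2) P2=[1,1,2,2,4,8](4)

Answer: 2 4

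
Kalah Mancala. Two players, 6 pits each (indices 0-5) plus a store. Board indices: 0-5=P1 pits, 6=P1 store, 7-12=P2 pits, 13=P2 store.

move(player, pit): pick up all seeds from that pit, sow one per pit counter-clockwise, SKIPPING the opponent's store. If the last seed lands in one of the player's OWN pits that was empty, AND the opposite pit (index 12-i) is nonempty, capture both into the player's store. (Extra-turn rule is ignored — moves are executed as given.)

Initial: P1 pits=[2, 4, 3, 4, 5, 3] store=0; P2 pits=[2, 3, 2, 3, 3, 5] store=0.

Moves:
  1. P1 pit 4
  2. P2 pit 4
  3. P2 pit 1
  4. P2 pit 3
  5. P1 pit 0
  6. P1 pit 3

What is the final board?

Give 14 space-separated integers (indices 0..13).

Answer: 0 5 4 0 2 5 2 4 1 4 0 2 8 2

Derivation:
Move 1: P1 pit4 -> P1=[2,4,3,4,0,4](1) P2=[3,4,3,3,3,5](0)
Move 2: P2 pit4 -> P1=[3,4,3,4,0,4](1) P2=[3,4,3,3,0,6](1)
Move 3: P2 pit1 -> P1=[3,4,3,4,0,4](1) P2=[3,0,4,4,1,7](1)
Move 4: P2 pit3 -> P1=[4,4,3,4,0,4](1) P2=[3,0,4,0,2,8](2)
Move 5: P1 pit0 -> P1=[0,5,4,5,1,4](1) P2=[3,0,4,0,2,8](2)
Move 6: P1 pit3 -> P1=[0,5,4,0,2,5](2) P2=[4,1,4,0,2,8](2)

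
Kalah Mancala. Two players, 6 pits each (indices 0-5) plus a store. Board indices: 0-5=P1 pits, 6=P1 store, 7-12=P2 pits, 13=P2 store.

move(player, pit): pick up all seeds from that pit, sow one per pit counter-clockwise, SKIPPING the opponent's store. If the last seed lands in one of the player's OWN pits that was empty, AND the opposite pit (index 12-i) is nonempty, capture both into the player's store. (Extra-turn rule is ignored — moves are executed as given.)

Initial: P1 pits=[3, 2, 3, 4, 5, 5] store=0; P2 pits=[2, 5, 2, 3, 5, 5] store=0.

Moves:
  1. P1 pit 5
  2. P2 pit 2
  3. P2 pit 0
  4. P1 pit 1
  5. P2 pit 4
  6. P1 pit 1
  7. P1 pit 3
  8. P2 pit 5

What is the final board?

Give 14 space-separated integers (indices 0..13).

Answer: 5 1 7 1 7 2 2 1 8 2 6 0 0 2

Derivation:
Move 1: P1 pit5 -> P1=[3,2,3,4,5,0](1) P2=[3,6,3,4,5,5](0)
Move 2: P2 pit2 -> P1=[3,2,3,4,5,0](1) P2=[3,6,0,5,6,6](0)
Move 3: P2 pit0 -> P1=[3,2,3,4,5,0](1) P2=[0,7,1,6,6,6](0)
Move 4: P1 pit1 -> P1=[3,0,4,5,5,0](1) P2=[0,7,1,6,6,6](0)
Move 5: P2 pit4 -> P1=[4,1,5,6,5,0](1) P2=[0,7,1,6,0,7](1)
Move 6: P1 pit1 -> P1=[4,0,6,6,5,0](1) P2=[0,7,1,6,0,7](1)
Move 7: P1 pit3 -> P1=[4,0,6,0,6,1](2) P2=[1,8,2,6,0,7](1)
Move 8: P2 pit5 -> P1=[5,1,7,1,7,2](2) P2=[1,8,2,6,0,0](2)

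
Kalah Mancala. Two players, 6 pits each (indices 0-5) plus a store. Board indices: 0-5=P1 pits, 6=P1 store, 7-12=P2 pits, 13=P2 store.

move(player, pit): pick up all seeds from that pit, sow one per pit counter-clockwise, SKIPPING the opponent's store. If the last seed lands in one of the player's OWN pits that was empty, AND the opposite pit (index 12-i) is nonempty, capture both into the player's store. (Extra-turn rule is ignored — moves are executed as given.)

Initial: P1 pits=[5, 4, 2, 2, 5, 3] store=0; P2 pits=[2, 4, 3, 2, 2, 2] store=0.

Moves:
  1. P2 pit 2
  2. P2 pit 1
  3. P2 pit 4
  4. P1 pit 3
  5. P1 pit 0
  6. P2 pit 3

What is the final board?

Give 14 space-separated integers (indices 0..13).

Move 1: P2 pit2 -> P1=[5,4,2,2,5,3](0) P2=[2,4,0,3,3,3](0)
Move 2: P2 pit1 -> P1=[5,4,2,2,5,3](0) P2=[2,0,1,4,4,4](0)
Move 3: P2 pit4 -> P1=[6,5,2,2,5,3](0) P2=[2,0,1,4,0,5](1)
Move 4: P1 pit3 -> P1=[6,5,2,0,6,4](0) P2=[2,0,1,4,0,5](1)
Move 5: P1 pit0 -> P1=[0,6,3,1,7,5](1) P2=[2,0,1,4,0,5](1)
Move 6: P2 pit3 -> P1=[1,6,3,1,7,5](1) P2=[2,0,1,0,1,6](2)

Answer: 1 6 3 1 7 5 1 2 0 1 0 1 6 2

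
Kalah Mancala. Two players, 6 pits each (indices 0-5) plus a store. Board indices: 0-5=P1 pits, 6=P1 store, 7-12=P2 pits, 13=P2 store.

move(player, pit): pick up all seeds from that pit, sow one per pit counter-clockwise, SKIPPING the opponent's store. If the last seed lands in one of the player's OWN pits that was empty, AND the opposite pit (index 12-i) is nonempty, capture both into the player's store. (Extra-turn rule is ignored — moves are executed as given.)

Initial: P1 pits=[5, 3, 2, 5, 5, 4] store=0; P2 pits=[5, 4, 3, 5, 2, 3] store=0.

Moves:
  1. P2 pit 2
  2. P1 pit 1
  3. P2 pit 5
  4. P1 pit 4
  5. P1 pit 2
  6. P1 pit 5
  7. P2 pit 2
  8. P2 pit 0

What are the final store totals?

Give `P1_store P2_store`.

Move 1: P2 pit2 -> P1=[5,3,2,5,5,4](0) P2=[5,4,0,6,3,4](0)
Move 2: P1 pit1 -> P1=[5,0,3,6,6,4](0) P2=[5,4,0,6,3,4](0)
Move 3: P2 pit5 -> P1=[6,1,4,6,6,4](0) P2=[5,4,0,6,3,0](1)
Move 4: P1 pit4 -> P1=[6,1,4,6,0,5](1) P2=[6,5,1,7,3,0](1)
Move 5: P1 pit2 -> P1=[6,1,0,7,1,6](2) P2=[6,5,1,7,3,0](1)
Move 6: P1 pit5 -> P1=[6,1,0,7,1,0](3) P2=[7,6,2,8,4,0](1)
Move 7: P2 pit2 -> P1=[6,1,0,7,1,0](3) P2=[7,6,0,9,5,0](1)
Move 8: P2 pit0 -> P1=[7,1,0,7,1,0](3) P2=[0,7,1,10,6,1](2)

Answer: 3 2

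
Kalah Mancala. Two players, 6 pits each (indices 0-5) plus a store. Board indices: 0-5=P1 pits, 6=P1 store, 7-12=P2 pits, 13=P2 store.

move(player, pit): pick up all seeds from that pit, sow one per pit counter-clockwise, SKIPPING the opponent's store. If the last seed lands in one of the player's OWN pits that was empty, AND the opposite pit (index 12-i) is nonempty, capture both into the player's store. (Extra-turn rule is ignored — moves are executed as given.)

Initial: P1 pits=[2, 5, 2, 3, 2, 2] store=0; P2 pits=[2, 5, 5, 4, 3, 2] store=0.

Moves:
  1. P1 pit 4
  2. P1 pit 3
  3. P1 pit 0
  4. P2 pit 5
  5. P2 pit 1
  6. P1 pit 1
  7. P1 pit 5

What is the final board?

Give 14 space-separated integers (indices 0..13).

Move 1: P1 pit4 -> P1=[2,5,2,3,0,3](1) P2=[2,5,5,4,3,2](0)
Move 2: P1 pit3 -> P1=[2,5,2,0,1,4](2) P2=[2,5,5,4,3,2](0)
Move 3: P1 pit0 -> P1=[0,6,3,0,1,4](2) P2=[2,5,5,4,3,2](0)
Move 4: P2 pit5 -> P1=[1,6,3,0,1,4](2) P2=[2,5,5,4,3,0](1)
Move 5: P2 pit1 -> P1=[1,6,3,0,1,4](2) P2=[2,0,6,5,4,1](2)
Move 6: P1 pit1 -> P1=[1,0,4,1,2,5](3) P2=[3,0,6,5,4,1](2)
Move 7: P1 pit5 -> P1=[1,0,4,1,2,0](4) P2=[4,1,7,6,4,1](2)

Answer: 1 0 4 1 2 0 4 4 1 7 6 4 1 2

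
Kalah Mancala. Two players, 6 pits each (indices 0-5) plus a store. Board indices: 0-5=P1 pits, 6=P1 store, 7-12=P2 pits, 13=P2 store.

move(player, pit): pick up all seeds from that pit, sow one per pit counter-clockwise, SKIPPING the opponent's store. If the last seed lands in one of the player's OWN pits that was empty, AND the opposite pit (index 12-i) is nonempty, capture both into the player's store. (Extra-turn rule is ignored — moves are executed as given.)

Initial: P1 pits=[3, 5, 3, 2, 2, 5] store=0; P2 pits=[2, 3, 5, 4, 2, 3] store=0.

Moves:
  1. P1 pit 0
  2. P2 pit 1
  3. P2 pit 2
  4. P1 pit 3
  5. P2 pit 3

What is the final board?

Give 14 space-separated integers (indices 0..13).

Move 1: P1 pit0 -> P1=[0,6,4,3,2,5](0) P2=[2,3,5,4,2,3](0)
Move 2: P2 pit1 -> P1=[0,6,4,3,2,5](0) P2=[2,0,6,5,3,3](0)
Move 3: P2 pit2 -> P1=[1,7,4,3,2,5](0) P2=[2,0,0,6,4,4](1)
Move 4: P1 pit3 -> P1=[1,7,4,0,3,6](1) P2=[2,0,0,6,4,4](1)
Move 5: P2 pit3 -> P1=[2,8,5,0,3,6](1) P2=[2,0,0,0,5,5](2)

Answer: 2 8 5 0 3 6 1 2 0 0 0 5 5 2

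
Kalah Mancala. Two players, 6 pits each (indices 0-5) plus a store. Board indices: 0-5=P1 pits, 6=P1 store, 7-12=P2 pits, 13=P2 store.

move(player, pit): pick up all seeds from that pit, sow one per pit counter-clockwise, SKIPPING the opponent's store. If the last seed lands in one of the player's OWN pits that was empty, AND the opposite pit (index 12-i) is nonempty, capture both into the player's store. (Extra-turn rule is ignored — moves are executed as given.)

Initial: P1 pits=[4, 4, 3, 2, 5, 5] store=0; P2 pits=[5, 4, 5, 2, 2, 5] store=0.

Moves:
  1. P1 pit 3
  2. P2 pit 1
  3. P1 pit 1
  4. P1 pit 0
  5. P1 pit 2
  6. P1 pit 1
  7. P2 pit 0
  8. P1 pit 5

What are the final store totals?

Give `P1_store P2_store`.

Move 1: P1 pit3 -> P1=[4,4,3,0,6,6](0) P2=[5,4,5,2,2,5](0)
Move 2: P2 pit1 -> P1=[4,4,3,0,6,6](0) P2=[5,0,6,3,3,6](0)
Move 3: P1 pit1 -> P1=[4,0,4,1,7,7](0) P2=[5,0,6,3,3,6](0)
Move 4: P1 pit0 -> P1=[0,1,5,2,8,7](0) P2=[5,0,6,3,3,6](0)
Move 5: P1 pit2 -> P1=[0,1,0,3,9,8](1) P2=[6,0,6,3,3,6](0)
Move 6: P1 pit1 -> P1=[0,0,0,3,9,8](5) P2=[6,0,6,0,3,6](0)
Move 7: P2 pit0 -> P1=[0,0,0,3,9,8](5) P2=[0,1,7,1,4,7](1)
Move 8: P1 pit5 -> P1=[0,0,0,3,9,0](15) P2=[1,2,8,2,5,0](1)

Answer: 15 1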